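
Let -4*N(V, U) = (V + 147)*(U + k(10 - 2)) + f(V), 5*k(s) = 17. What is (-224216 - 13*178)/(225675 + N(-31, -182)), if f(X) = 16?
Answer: -566325/577126 ≈ -0.98129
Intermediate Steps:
k(s) = 17/5 (k(s) = (⅕)*17 = 17/5)
N(V, U) = -4 - (147 + V)*(17/5 + U)/4 (N(V, U) = -((V + 147)*(U + 17/5) + 16)/4 = -((147 + V)*(17/5 + U) + 16)/4 = -(16 + (147 + V)*(17/5 + U))/4 = -4 - (147 + V)*(17/5 + U)/4)
(-224216 - 13*178)/(225675 + N(-31, -182)) = (-224216 - 13*178)/(225675 + (-2579/20 - 147/4*(-182) - 17/20*(-31) - ¼*(-182)*(-31))) = (-224216 - 2314)/(225675 + (-2579/20 + 13377/2 + 527/20 - 2821/2)) = -226530/(225675 + 25877/5) = -226530/1154252/5 = -226530*5/1154252 = -566325/577126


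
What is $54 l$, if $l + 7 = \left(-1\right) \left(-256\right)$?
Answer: $13446$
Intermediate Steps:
$l = 249$ ($l = -7 - -256 = -7 + 256 = 249$)
$54 l = 54 \cdot 249 = 13446$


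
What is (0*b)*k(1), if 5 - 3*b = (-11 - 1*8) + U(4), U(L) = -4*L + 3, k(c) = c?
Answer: 0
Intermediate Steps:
U(L) = 3 - 4*L
b = 37/3 (b = 5/3 - ((-11 - 1*8) + (3 - 4*4))/3 = 5/3 - ((-11 - 8) + (3 - 16))/3 = 5/3 - (-19 - 13)/3 = 5/3 - ⅓*(-32) = 5/3 + 32/3 = 37/3 ≈ 12.333)
(0*b)*k(1) = (0*(37/3))*1 = 0*1 = 0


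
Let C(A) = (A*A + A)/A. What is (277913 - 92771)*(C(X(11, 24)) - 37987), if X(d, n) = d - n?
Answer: -7035210858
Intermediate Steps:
C(A) = (A + A²)/A (C(A) = (A² + A)/A = (A + A²)/A)
(277913 - 92771)*(C(X(11, 24)) - 37987) = (277913 - 92771)*((1 + (11 - 1*24)) - 37987) = 185142*((1 + (11 - 24)) - 37987) = 185142*((1 - 13) - 37987) = 185142*(-12 - 37987) = 185142*(-37999) = -7035210858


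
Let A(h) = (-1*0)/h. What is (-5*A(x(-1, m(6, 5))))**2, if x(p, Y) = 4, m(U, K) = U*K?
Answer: 0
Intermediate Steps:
m(U, K) = K*U
A(h) = 0 (A(h) = 0/h = 0)
(-5*A(x(-1, m(6, 5))))**2 = (-5*0)**2 = 0**2 = 0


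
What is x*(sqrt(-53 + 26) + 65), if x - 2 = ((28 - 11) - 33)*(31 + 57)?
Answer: -91390 - 4218*I*sqrt(3) ≈ -91390.0 - 7305.8*I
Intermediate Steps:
x = -1406 (x = 2 + ((28 - 11) - 33)*(31 + 57) = 2 + (17 - 33)*88 = 2 - 16*88 = 2 - 1408 = -1406)
x*(sqrt(-53 + 26) + 65) = -1406*(sqrt(-53 + 26) + 65) = -1406*(sqrt(-27) + 65) = -1406*(3*I*sqrt(3) + 65) = -1406*(65 + 3*I*sqrt(3)) = -91390 - 4218*I*sqrt(3)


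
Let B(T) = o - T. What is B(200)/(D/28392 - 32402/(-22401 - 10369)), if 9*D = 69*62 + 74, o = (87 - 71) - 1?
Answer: -96820357725/526389581 ≈ -183.93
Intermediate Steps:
o = 15 (o = 16 - 1 = 15)
B(T) = 15 - T
D = 4352/9 (D = (69*62 + 74)/9 = (4278 + 74)/9 = (⅑)*4352 = 4352/9 ≈ 483.56)
B(200)/(D/28392 - 32402/(-22401 - 10369)) = (15 - 1*200)/((4352/9)/28392 - 32402/(-22401 - 10369)) = (15 - 200)/((4352/9)*(1/28392) - 32402/(-32770)) = -185/(544/31941 - 32402*(-1/32770)) = -185/(544/31941 + 16201/16385) = -185/526389581/523353285 = -185*523353285/526389581 = -96820357725/526389581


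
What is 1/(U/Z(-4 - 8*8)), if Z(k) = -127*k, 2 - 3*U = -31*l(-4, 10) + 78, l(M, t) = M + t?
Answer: 12954/55 ≈ 235.53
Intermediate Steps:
U = 110/3 (U = ⅔ - (-31*(-4 + 10) + 78)/3 = ⅔ - (-31*6 + 78)/3 = ⅔ - (-186 + 78)/3 = ⅔ - ⅓*(-108) = ⅔ + 36 = 110/3 ≈ 36.667)
1/(U/Z(-4 - 8*8)) = 1/(110/(3*((-127*(-4 - 8*8))))) = 1/(110/(3*((-127*(-4 - 64))))) = 1/(110/(3*((-127*(-68))))) = 1/((110/3)/8636) = 1/((110/3)*(1/8636)) = 1/(55/12954) = 12954/55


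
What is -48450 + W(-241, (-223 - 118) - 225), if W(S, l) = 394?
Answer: -48056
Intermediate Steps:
-48450 + W(-241, (-223 - 118) - 225) = -48450 + 394 = -48056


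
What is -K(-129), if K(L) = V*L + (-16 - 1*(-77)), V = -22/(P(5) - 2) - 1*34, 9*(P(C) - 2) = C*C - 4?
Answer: -39643/7 ≈ -5663.3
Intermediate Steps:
P(C) = 14/9 + C**2/9 (P(C) = 2 + (C*C - 4)/9 = 2 + (C**2 - 4)/9 = 2 + (-4 + C**2)/9 = 2 + (-4/9 + C**2/9) = 14/9 + C**2/9)
V = -304/7 (V = -22/((14/9 + (1/9)*5**2) - 2) - 1*34 = -22/((14/9 + (1/9)*25) - 2) - 34 = -22/((14/9 + 25/9) - 2) - 34 = -22/(13/3 - 2) - 34 = -22/(7/3) - 34 = (3/7)*(-22) - 34 = -66/7 - 34 = -304/7 ≈ -43.429)
K(L) = 61 - 304*L/7 (K(L) = -304*L/7 + (-16 - 1*(-77)) = -304*L/7 + (-16 + 77) = -304*L/7 + 61 = 61 - 304*L/7)
-K(-129) = -(61 - 304/7*(-129)) = -(61 + 39216/7) = -1*39643/7 = -39643/7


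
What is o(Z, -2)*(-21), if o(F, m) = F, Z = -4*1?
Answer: 84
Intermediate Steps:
Z = -4
o(Z, -2)*(-21) = -4*(-21) = 84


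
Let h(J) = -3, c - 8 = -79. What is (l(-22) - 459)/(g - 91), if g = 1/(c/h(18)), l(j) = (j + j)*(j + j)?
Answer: -104867/6458 ≈ -16.238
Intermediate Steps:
c = -71 (c = 8 - 79 = -71)
l(j) = 4*j**2 (l(j) = (2*j)*(2*j) = 4*j**2)
g = 3/71 (g = 1/(-71/(-3)) = 1/(-71*(-1/3)) = 1/(71/3) = 3/71 ≈ 0.042253)
(l(-22) - 459)/(g - 91) = (4*(-22)**2 - 459)/(3/71 - 91) = (4*484 - 459)/(-6458/71) = (1936 - 459)*(-71/6458) = 1477*(-71/6458) = -104867/6458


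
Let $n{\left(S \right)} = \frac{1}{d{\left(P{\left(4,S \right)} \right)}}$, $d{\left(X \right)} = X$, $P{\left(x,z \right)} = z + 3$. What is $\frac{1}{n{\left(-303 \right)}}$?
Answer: $-300$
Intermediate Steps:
$P{\left(x,z \right)} = 3 + z$
$n{\left(S \right)} = \frac{1}{3 + S}$
$\frac{1}{n{\left(-303 \right)}} = \frac{1}{\frac{1}{3 - 303}} = \frac{1}{\frac{1}{-300}} = \frac{1}{- \frac{1}{300}} = -300$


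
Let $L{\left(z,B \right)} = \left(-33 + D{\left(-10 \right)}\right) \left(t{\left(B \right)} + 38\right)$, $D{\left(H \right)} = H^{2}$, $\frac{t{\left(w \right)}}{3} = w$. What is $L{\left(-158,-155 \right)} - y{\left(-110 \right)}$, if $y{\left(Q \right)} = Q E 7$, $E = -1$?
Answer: $-29379$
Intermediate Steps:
$t{\left(w \right)} = 3 w$
$y{\left(Q \right)} = - 7 Q$ ($y{\left(Q \right)} = Q \left(-1\right) 7 = - Q 7 = - 7 Q$)
$L{\left(z,B \right)} = 2546 + 201 B$ ($L{\left(z,B \right)} = \left(-33 + \left(-10\right)^{2}\right) \left(3 B + 38\right) = \left(-33 + 100\right) \left(38 + 3 B\right) = 67 \left(38 + 3 B\right) = 2546 + 201 B$)
$L{\left(-158,-155 \right)} - y{\left(-110 \right)} = \left(2546 + 201 \left(-155\right)\right) - \left(-7\right) \left(-110\right) = \left(2546 - 31155\right) - 770 = -28609 - 770 = -29379$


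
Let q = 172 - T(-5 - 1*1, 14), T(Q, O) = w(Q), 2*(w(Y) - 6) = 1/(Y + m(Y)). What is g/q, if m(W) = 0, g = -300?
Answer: -3600/1993 ≈ -1.8063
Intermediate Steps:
w(Y) = 6 + 1/(2*Y) (w(Y) = 6 + 1/(2*(Y + 0)) = 6 + 1/(2*Y))
T(Q, O) = 6 + 1/(2*Q)
q = 1993/12 (q = 172 - (6 + 1/(2*(-5 - 1*1))) = 172 - (6 + 1/(2*(-5 - 1))) = 172 - (6 + (1/2)/(-6)) = 172 - (6 + (1/2)*(-1/6)) = 172 - (6 - 1/12) = 172 - 1*71/12 = 172 - 71/12 = 1993/12 ≈ 166.08)
g/q = -300/1993/12 = -300*12/1993 = -3600/1993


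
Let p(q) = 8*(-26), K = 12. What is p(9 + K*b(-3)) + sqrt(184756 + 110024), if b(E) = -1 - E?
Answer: -208 + 34*sqrt(255) ≈ 334.94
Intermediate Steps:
p(q) = -208
p(9 + K*b(-3)) + sqrt(184756 + 110024) = -208 + sqrt(184756 + 110024) = -208 + sqrt(294780) = -208 + 34*sqrt(255)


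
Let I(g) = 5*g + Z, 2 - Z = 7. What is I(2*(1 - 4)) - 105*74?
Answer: -7805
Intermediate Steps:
Z = -5 (Z = 2 - 1*7 = 2 - 7 = -5)
I(g) = -5 + 5*g (I(g) = 5*g - 5 = -5 + 5*g)
I(2*(1 - 4)) - 105*74 = (-5 + 5*(2*(1 - 4))) - 105*74 = (-5 + 5*(2*(-3))) - 7770 = (-5 + 5*(-6)) - 7770 = (-5 - 30) - 7770 = -35 - 7770 = -7805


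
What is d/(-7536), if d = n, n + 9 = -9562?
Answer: 9571/7536 ≈ 1.2700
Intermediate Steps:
n = -9571 (n = -9 - 9562 = -9571)
d = -9571
d/(-7536) = -9571/(-7536) = -9571*(-1/7536) = 9571/7536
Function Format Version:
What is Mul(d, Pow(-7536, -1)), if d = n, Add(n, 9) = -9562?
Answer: Rational(9571, 7536) ≈ 1.2700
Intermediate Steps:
n = -9571 (n = Add(-9, -9562) = -9571)
d = -9571
Mul(d, Pow(-7536, -1)) = Mul(-9571, Pow(-7536, -1)) = Mul(-9571, Rational(-1, 7536)) = Rational(9571, 7536)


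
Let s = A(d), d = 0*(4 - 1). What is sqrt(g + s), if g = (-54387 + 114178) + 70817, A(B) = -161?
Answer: sqrt(130447) ≈ 361.17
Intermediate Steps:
d = 0 (d = 0*3 = 0)
s = -161
g = 130608 (g = 59791 + 70817 = 130608)
sqrt(g + s) = sqrt(130608 - 161) = sqrt(130447)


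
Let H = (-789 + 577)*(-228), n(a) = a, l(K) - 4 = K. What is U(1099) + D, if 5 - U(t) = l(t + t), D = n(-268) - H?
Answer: -50801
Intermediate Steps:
l(K) = 4 + K
H = 48336 (H = -212*(-228) = 48336)
D = -48604 (D = -268 - 1*48336 = -268 - 48336 = -48604)
U(t) = 1 - 2*t (U(t) = 5 - (4 + (t + t)) = 5 - (4 + 2*t) = 5 + (-4 - 2*t) = 1 - 2*t)
U(1099) + D = (1 - 2*1099) - 48604 = (1 - 2198) - 48604 = -2197 - 48604 = -50801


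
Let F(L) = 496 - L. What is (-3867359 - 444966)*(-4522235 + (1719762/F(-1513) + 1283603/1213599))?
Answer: 47537620505558002646500/2438120391 ≈ 1.9498e+13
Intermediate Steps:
(-3867359 - 444966)*(-4522235 + (1719762/F(-1513) + 1283603/1213599)) = (-3867359 - 444966)*(-4522235 + (1719762/(496 - 1*(-1513)) + 1283603/1213599)) = -4312325*(-4522235 + (1719762/(496 + 1513) + 1283603*(1/1213599))) = -4312325*(-4522235 + (1719762/2009 + 1283603/1213599)) = -4312325*(-4522235 + 2089680201865/2438120391) = -4312325*(-11023663686192020/2438120391) = 47537620505558002646500/2438120391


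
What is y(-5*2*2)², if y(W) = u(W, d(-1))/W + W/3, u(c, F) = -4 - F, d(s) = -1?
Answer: 152881/3600 ≈ 42.467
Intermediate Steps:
y(W) = -3/W + W/3 (y(W) = (-4 - 1*(-1))/W + W/3 = (-4 + 1)/W + W*(⅓) = -3/W + W/3)
y(-5*2*2)² = (-3/(-5*2*2) + (-5*2*2)/3)² = (-3/((-10*2)) + (-10*2)/3)² = (-3/(-20) + (⅓)*(-20))² = (-3*(-1/20) - 20/3)² = (3/20 - 20/3)² = (-391/60)² = 152881/3600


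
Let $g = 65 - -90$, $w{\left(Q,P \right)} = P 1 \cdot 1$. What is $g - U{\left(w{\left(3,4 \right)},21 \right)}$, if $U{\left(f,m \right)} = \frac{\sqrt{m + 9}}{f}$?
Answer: $155 - \frac{\sqrt{30}}{4} \approx 153.63$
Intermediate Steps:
$w{\left(Q,P \right)} = P$ ($w{\left(Q,P \right)} = P 1 = P$)
$U{\left(f,m \right)} = \frac{\sqrt{9 + m}}{f}$
$g = 155$ ($g = 65 + 90 = 155$)
$g - U{\left(w{\left(3,4 \right)},21 \right)} = 155 - \frac{\sqrt{9 + 21}}{4} = 155 - \frac{\sqrt{30}}{4}$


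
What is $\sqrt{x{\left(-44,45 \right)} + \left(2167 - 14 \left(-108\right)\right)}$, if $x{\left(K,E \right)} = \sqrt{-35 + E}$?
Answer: $\sqrt{3679 + \sqrt{10}} \approx 60.681$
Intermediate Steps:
$\sqrt{x{\left(-44,45 \right)} + \left(2167 - 14 \left(-108\right)\right)} = \sqrt{\sqrt{-35 + 45} + \left(2167 - 14 \left(-108\right)\right)} = \sqrt{\sqrt{10} + \left(2167 - -1512\right)} = \sqrt{\sqrt{10} + \left(2167 + 1512\right)} = \sqrt{\sqrt{10} + 3679} = \sqrt{3679 + \sqrt{10}}$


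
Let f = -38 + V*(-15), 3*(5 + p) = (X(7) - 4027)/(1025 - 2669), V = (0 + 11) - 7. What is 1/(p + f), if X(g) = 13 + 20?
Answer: -2466/252001 ≈ -0.0097857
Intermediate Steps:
X(g) = 33
V = 4 (V = 11 - 7 = 4)
p = -10333/2466 (p = -5 + ((33 - 4027)/(1025 - 2669))/3 = -5 + (-3994/(-1644))/3 = -5 + (-3994*(-1/1644))/3 = -5 + (⅓)*(1997/822) = -5 + 1997/2466 = -10333/2466 ≈ -4.1902)
f = -98 (f = -38 + 4*(-15) = -38 - 60 = -98)
1/(p + f) = 1/(-10333/2466 - 98) = 1/(-252001/2466) = -2466/252001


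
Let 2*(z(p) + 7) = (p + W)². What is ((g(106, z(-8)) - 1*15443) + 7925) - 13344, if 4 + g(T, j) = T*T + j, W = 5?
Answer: -19265/2 ≈ -9632.5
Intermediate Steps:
z(p) = -7 + (5 + p)²/2 (z(p) = -7 + (p + 5)²/2 = -7 + (5 + p)²/2)
g(T, j) = -4 + j + T² (g(T, j) = -4 + (T*T + j) = -4 + (T² + j) = -4 + (j + T²) = -4 + j + T²)
((g(106, z(-8)) - 1*15443) + 7925) - 13344 = (((-4 + (-7 + (5 - 8)²/2) + 106²) - 1*15443) + 7925) - 13344 = (((-4 + (-7 + (½)*(-3)²) + 11236) - 15443) + 7925) - 13344 = (((-4 + (-7 + (½)*9) + 11236) - 15443) + 7925) - 13344 = (((-4 + (-7 + 9/2) + 11236) - 15443) + 7925) - 13344 = (((-4 - 5/2 + 11236) - 15443) + 7925) - 13344 = ((22459/2 - 15443) + 7925) - 13344 = (-8427/2 + 7925) - 13344 = 7423/2 - 13344 = -19265/2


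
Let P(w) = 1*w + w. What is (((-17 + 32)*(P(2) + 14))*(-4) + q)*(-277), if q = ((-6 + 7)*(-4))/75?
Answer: 22438108/75 ≈ 2.9918e+5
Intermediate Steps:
P(w) = 2*w (P(w) = w + w = 2*w)
q = -4/75 (q = (1*(-4))*(1/75) = -4*1/75 = -4/75 ≈ -0.053333)
(((-17 + 32)*(P(2) + 14))*(-4) + q)*(-277) = (((-17 + 32)*(2*2 + 14))*(-4) - 4/75)*(-277) = ((15*(4 + 14))*(-4) - 4/75)*(-277) = ((15*18)*(-4) - 4/75)*(-277) = (270*(-4) - 4/75)*(-277) = (-1080 - 4/75)*(-277) = -81004/75*(-277) = 22438108/75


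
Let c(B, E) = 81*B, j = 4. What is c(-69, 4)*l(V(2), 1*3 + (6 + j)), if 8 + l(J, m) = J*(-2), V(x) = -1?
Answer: 33534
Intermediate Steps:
l(J, m) = -8 - 2*J (l(J, m) = -8 + J*(-2) = -8 - 2*J)
c(-69, 4)*l(V(2), 1*3 + (6 + j)) = (81*(-69))*(-8 - 2*(-1)) = -5589*(-8 + 2) = -5589*(-6) = 33534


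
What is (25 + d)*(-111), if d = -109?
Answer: 9324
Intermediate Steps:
(25 + d)*(-111) = (25 - 109)*(-111) = -84*(-111) = 9324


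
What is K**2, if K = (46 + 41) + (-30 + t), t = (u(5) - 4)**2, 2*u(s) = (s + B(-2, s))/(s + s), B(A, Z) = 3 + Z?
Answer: 744689521/160000 ≈ 4654.3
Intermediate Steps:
u(s) = (3 + 2*s)/(4*s) (u(s) = ((s + (3 + s))/(s + s))/2 = ((3 + 2*s)/((2*s)))/2 = ((3 + 2*s)*(1/(2*s)))/2 = ((3 + 2*s)/(2*s))/2 = (3 + 2*s)/(4*s))
t = 4489/400 (t = ((1/4)*(3 + 2*5)/5 - 4)**2 = ((1/4)*(1/5)*(3 + 10) - 4)**2 = ((1/4)*(1/5)*13 - 4)**2 = (13/20 - 4)**2 = (-67/20)**2 = 4489/400 ≈ 11.223)
K = 27289/400 (K = (46 + 41) + (-30 + 4489/400) = 87 - 7511/400 = 27289/400 ≈ 68.223)
K**2 = (27289/400)**2 = 744689521/160000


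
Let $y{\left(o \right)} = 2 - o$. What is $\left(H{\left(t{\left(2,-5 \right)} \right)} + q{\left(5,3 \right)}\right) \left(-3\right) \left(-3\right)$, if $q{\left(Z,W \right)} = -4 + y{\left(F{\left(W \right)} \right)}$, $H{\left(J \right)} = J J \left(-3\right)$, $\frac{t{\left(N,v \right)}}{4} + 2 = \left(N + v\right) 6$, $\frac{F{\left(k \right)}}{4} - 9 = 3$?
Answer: $-173250$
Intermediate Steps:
$F{\left(k \right)} = 48$ ($F{\left(k \right)} = 36 + 4 \cdot 3 = 36 + 12 = 48$)
$t{\left(N,v \right)} = -8 + 24 N + 24 v$ ($t{\left(N,v \right)} = -8 + 4 \left(N + v\right) 6 = -8 + 4 \left(6 N + 6 v\right) = -8 + \left(24 N + 24 v\right) = -8 + 24 N + 24 v$)
$H{\left(J \right)} = - 3 J^{2}$ ($H{\left(J \right)} = J \left(- 3 J\right) = - 3 J^{2}$)
$q{\left(Z,W \right)} = -50$ ($q{\left(Z,W \right)} = -4 + \left(2 - 48\right) = -4 - 46 = -50$)
$\left(H{\left(t{\left(2,-5 \right)} \right)} + q{\left(5,3 \right)}\right) \left(-3\right) \left(-3\right) = \left(- 3 \left(-8 + 24 \cdot 2 + 24 \left(-5\right)\right)^{2} - 50\right) \left(-3\right) \left(-3\right) = \left(- 3 \left(-8 + 48 - 120\right)^{2} - 50\right) \left(-3\right) \left(-3\right) = \left(- 3 \left(-80\right)^{2} - 50\right) \left(-3\right) \left(-3\right) = \left(\left(-3\right) 6400 - 50\right) \left(-3\right) \left(-3\right) = \left(-19200 - 50\right) \left(-3\right) \left(-3\right) = \left(-19250\right) \left(-3\right) \left(-3\right) = 57750 \left(-3\right) = -173250$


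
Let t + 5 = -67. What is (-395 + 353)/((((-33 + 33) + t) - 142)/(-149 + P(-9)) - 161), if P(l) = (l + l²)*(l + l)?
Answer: 20230/77477 ≈ 0.26111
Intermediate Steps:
t = -72 (t = -5 - 67 = -72)
P(l) = 2*l*(l + l²) (P(l) = (l + l²)*(2*l) = 2*l*(l + l²))
(-395 + 353)/((((-33 + 33) + t) - 142)/(-149 + P(-9)) - 161) = (-395 + 353)/((((-33 + 33) - 72) - 142)/(-149 + 2*(-9)²*(1 - 9)) - 161) = -42/(((0 - 72) - 142)/(-149 + 2*81*(-8)) - 161) = -42/((-72 - 142)/(-149 - 1296) - 161) = -42/(-214/(-1445) - 161) = -42/(-214*(-1/1445) - 161) = -42/(214/1445 - 161) = -42/(-232431/1445) = -42*(-1445/232431) = 20230/77477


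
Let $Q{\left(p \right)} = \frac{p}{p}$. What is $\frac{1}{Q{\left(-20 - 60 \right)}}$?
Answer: $1$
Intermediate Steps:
$Q{\left(p \right)} = 1$
$\frac{1}{Q{\left(-20 - 60 \right)}} = 1^{-1} = 1$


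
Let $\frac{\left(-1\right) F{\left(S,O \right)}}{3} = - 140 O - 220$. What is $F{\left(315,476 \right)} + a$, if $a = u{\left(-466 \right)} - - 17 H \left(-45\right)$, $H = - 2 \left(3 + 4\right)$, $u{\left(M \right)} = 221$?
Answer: $211511$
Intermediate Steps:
$F{\left(S,O \right)} = 660 + 420 O$ ($F{\left(S,O \right)} = - 3 \left(- 140 O - 220\right) = - 3 \left(-220 - 140 O\right) = 660 + 420 O$)
$H = -14$ ($H = \left(-2\right) 7 = -14$)
$a = 10931$ ($a = 221 - \left(-17\right) \left(-14\right) \left(-45\right) = 221 - 238 \left(-45\right) = 221 - -10710 = 221 + 10710 = 10931$)
$F{\left(315,476 \right)} + a = \left(660 + 420 \cdot 476\right) + 10931 = \left(660 + 199920\right) + 10931 = 200580 + 10931 = 211511$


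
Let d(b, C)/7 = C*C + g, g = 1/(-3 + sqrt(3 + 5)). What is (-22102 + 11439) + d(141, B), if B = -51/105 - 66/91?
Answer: -315675699/29575 - 14*sqrt(2) ≈ -10694.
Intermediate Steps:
B = -551/455 (B = -51*1/105 - 66*1/91 = -17/35 - 66/91 = -551/455 ≈ -1.2110)
g = 1/(-3 + 2*sqrt(2)) (g = 1/(-3 + sqrt(8)) = 1/(-3 + 2*sqrt(2)) ≈ -5.8284)
d(b, C) = -21 - 14*sqrt(2) + 7*C**2 (d(b, C) = 7*(C*C + (-3 - 2*sqrt(2))) = 7*(C**2 + (-3 - 2*sqrt(2))) = 7*(-3 + C**2 - 2*sqrt(2)) = -21 - 14*sqrt(2) + 7*C**2)
(-22102 + 11439) + d(141, B) = (-22102 + 11439) + (-21 - 14*sqrt(2) + 7*(-551/455)**2) = -10663 + (-21 - 14*sqrt(2) + 7*(303601/207025)) = -10663 + (-21 - 14*sqrt(2) + 303601/29575) = -10663 + (-317474/29575 - 14*sqrt(2)) = -315675699/29575 - 14*sqrt(2)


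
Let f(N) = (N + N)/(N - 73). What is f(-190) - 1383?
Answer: -363349/263 ≈ -1381.6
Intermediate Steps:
f(N) = 2*N/(-73 + N) (f(N) = (2*N)/(-73 + N) = 2*N/(-73 + N))
f(-190) - 1383 = 2*(-190)/(-73 - 190) - 1383 = 2*(-190)/(-263) - 1383 = 2*(-190)*(-1/263) - 1383 = 380/263 - 1383 = -363349/263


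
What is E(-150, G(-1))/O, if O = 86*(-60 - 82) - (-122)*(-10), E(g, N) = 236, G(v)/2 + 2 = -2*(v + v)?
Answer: -59/3358 ≈ -0.017570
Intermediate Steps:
G(v) = -4 - 8*v (G(v) = -4 + 2*(-2*(v + v)) = -4 + 2*(-4*v) = -4 - 8*v)
O = -13432 (O = 86*(-142) - 1*1220 = -12212 - 1220 = -13432)
E(-150, G(-1))/O = 236/(-13432) = 236*(-1/13432) = -59/3358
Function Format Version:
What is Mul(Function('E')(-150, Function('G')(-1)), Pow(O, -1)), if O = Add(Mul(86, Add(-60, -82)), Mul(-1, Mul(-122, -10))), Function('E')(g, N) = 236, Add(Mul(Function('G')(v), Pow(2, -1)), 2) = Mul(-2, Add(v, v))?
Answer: Rational(-59, 3358) ≈ -0.017570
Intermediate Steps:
Function('G')(v) = Add(-4, Mul(-8, v)) (Function('G')(v) = Add(-4, Mul(2, Mul(-2, Add(v, v)))) = Add(-4, Mul(2, Mul(-2, Mul(2, v)))) = Add(-4, Mul(2, Mul(-4, v))) = Add(-4, Mul(-8, v)))
O = -13432 (O = Add(Mul(86, -142), Mul(-1, 1220)) = Add(-12212, -1220) = -13432)
Mul(Function('E')(-150, Function('G')(-1)), Pow(O, -1)) = Mul(236, Pow(-13432, -1)) = Mul(236, Rational(-1, 13432)) = Rational(-59, 3358)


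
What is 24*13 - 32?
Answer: 280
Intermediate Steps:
24*13 - 32 = 312 - 32 = 280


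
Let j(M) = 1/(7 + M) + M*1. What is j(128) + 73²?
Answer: 736696/135 ≈ 5457.0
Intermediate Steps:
j(M) = M + 1/(7 + M) (j(M) = 1/(7 + M) + M = M + 1/(7 + M))
j(128) + 73² = (1 + 128² + 7*128)/(7 + 128) + 73² = (1 + 16384 + 896)/135 + 5329 = (1/135)*17281 + 5329 = 17281/135 + 5329 = 736696/135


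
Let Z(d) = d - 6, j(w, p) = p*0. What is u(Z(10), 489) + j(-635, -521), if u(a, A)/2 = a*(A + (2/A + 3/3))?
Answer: 1916896/489 ≈ 3920.0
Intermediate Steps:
j(w, p) = 0
Z(d) = -6 + d
u(a, A) = 2*a*(1 + A + 2/A) (u(a, A) = 2*(a*(A + (2/A + 3/3))) = 2*(a*(A + (2/A + 3*(⅓)))) = 2*(a*(A + (2/A + 1))) = 2*(a*(A + (1 + 2/A))) = 2*(a*(1 + A + 2/A)) = 2*a*(1 + A + 2/A))
u(Z(10), 489) + j(-635, -521) = 2*(-6 + 10)*(2 + 489*(1 + 489))/489 + 0 = 2*4*(1/489)*(2 + 489*490) + 0 = 2*4*(1/489)*(2 + 239610) + 0 = 2*4*(1/489)*239612 + 0 = 1916896/489 + 0 = 1916896/489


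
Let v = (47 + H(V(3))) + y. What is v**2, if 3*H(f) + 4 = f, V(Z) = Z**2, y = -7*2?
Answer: 10816/9 ≈ 1201.8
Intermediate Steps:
y = -14
H(f) = -4/3 + f/3
v = 104/3 (v = (47 + (-4/3 + (1/3)*3**2)) - 14 = (47 + (-4/3 + (1/3)*9)) - 14 = (47 + (-4/3 + 3)) - 14 = (47 + 5/3) - 14 = 146/3 - 14 = 104/3 ≈ 34.667)
v**2 = (104/3)**2 = 10816/9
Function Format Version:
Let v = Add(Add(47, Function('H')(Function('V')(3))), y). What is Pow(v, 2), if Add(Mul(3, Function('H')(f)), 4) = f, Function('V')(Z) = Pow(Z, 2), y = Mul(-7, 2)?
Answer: Rational(10816, 9) ≈ 1201.8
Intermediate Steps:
y = -14
Function('H')(f) = Add(Rational(-4, 3), Mul(Rational(1, 3), f))
v = Rational(104, 3) (v = Add(Add(47, Add(Rational(-4, 3), Mul(Rational(1, 3), Pow(3, 2)))), -14) = Add(Add(47, Add(Rational(-4, 3), Mul(Rational(1, 3), 9))), -14) = Add(Add(47, Add(Rational(-4, 3), 3)), -14) = Add(Add(47, Rational(5, 3)), -14) = Add(Rational(146, 3), -14) = Rational(104, 3) ≈ 34.667)
Pow(v, 2) = Pow(Rational(104, 3), 2) = Rational(10816, 9)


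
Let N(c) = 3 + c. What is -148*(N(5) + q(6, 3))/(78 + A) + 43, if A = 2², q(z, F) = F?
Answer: 949/41 ≈ 23.146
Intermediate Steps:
A = 4
-148*(N(5) + q(6, 3))/(78 + A) + 43 = -148*((3 + 5) + 3)/(78 + 4) + 43 = -148*(8 + 3)/82 + 43 = -1628/82 + 43 = -148*11/82 + 43 = -814/41 + 43 = 949/41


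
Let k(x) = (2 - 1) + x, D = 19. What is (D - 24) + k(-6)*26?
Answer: -135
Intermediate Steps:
k(x) = 1 + x
(D - 24) + k(-6)*26 = (19 - 24) + (1 - 6)*26 = -5 - 5*26 = -5 - 130 = -135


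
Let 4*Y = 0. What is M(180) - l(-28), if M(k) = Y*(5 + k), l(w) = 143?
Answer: -143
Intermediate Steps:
Y = 0 (Y = (¼)*0 = 0)
M(k) = 0 (M(k) = 0*(5 + k) = 0)
M(180) - l(-28) = 0 - 1*143 = 0 - 143 = -143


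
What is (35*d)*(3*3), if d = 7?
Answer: 2205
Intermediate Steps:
(35*d)*(3*3) = (35*7)*(3*3) = 245*9 = 2205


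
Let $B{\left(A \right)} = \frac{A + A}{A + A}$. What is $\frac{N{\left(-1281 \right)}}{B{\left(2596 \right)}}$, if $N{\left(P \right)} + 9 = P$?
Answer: $-1290$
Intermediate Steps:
$N{\left(P \right)} = -9 + P$
$B{\left(A \right)} = 1$ ($B{\left(A \right)} = \frac{2 A}{2 A} = 2 A \frac{1}{2 A} = 1$)
$\frac{N{\left(-1281 \right)}}{B{\left(2596 \right)}} = \frac{-9 - 1281}{1} = \left(-1290\right) 1 = -1290$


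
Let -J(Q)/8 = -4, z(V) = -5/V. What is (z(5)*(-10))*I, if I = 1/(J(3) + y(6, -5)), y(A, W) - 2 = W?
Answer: 10/29 ≈ 0.34483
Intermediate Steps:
y(A, W) = 2 + W
J(Q) = 32 (J(Q) = -8*(-4) = 32)
I = 1/29 (I = 1/(32 + (2 - 5)) = 1/(32 - 3) = 1/29 ≈ 0.034483)
(z(5)*(-10))*I = (-5/5*(-10))*(1/29) = (-5*⅕*(-10))*(1/29) = -1*(-10)*(1/29) = 10*(1/29) = 10/29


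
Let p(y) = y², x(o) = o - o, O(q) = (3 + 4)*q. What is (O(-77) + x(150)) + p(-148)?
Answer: 21365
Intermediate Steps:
O(q) = 7*q
x(o) = 0
(O(-77) + x(150)) + p(-148) = (7*(-77) + 0) + (-148)² = (-539 + 0) + 21904 = -539 + 21904 = 21365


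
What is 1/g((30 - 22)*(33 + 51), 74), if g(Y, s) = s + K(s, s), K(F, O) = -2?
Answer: 1/72 ≈ 0.013889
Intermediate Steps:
g(Y, s) = -2 + s (g(Y, s) = s - 2 = -2 + s)
1/g((30 - 22)*(33 + 51), 74) = 1/(-2 + 74) = 1/72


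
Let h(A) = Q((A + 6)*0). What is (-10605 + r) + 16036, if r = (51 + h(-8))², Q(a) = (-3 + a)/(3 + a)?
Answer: 7931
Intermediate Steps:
Q(a) = (-3 + a)/(3 + a)
h(A) = -1 (h(A) = (-3 + (A + 6)*0)/(3 + (A + 6)*0) = (-3 + (6 + A)*0)/(3 + (6 + A)*0) = (-3 + 0)/(3 + 0) = -3/3 = (⅓)*(-3) = -1)
r = 2500 (r = (51 - 1)² = 50² = 2500)
(-10605 + r) + 16036 = (-10605 + 2500) + 16036 = -8105 + 16036 = 7931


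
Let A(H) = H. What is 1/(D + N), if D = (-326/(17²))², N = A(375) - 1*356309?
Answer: -83521/29727857338 ≈ -2.8095e-6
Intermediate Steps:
N = -355934 (N = 375 - 1*356309 = 375 - 356309 = -355934)
D = 106276/83521 (D = (-326/289)² = 106276/83521 ≈ 1.2724)
1/(D + N) = 1/(106276/83521 - 355934) = 1/(-29727857338/83521) = -83521/29727857338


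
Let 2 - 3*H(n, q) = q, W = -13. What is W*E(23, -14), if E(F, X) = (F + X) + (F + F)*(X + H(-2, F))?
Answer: 12441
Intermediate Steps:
H(n, q) = ⅔ - q/3
E(F, X) = F + X + 2*F*(⅔ + X - F/3) (E(F, X) = (F + X) + (F + F)*(X + (⅔ - F/3)) = (F + X) + (2*F)*(⅔ + X - F/3) = (F + X) + 2*F*(⅔ + X - F/3) = F + X + 2*F*(⅔ + X - F/3))
W*E(23, -14) = -13*(23 - 14 + 2*23*(-14) - ⅔*23*(-2 + 23)) = -13*(23 - 14 - 644 - ⅔*23*21) = -13*(23 - 14 - 644 - 322) = -13*(-957) = 12441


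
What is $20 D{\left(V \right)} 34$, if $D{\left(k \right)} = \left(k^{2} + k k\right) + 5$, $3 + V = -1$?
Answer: $25160$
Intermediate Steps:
$V = -4$ ($V = -3 - 1 = -4$)
$D{\left(k \right)} = 5 + 2 k^{2}$ ($D{\left(k \right)} = \left(k^{2} + k^{2}\right) + 5 = 2 k^{2} + 5 = 5 + 2 k^{2}$)
$20 D{\left(V \right)} 34 = 20 \left(5 + 2 \left(-4\right)^{2}\right) 34 = 20 \left(5 + 2 \cdot 16\right) 34 = 20 \left(5 + 32\right) 34 = 20 \cdot 37 \cdot 34 = 740 \cdot 34 = 25160$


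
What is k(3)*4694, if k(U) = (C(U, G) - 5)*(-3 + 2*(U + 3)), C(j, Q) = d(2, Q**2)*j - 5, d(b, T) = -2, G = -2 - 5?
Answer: -675936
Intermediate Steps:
G = -7
C(j, Q) = -5 - 2*j (C(j, Q) = -2*j - 5 = -5 - 2*j)
k(U) = (-10 - 2*U)*(3 + 2*U) (k(U) = ((-5 - 2*U) - 5)*(-3 + 2*(U + 3)) = (-10 - 2*U)*(-3 + 2*(3 + U)) = (-10 - 2*U)*(-3 + (6 + 2*U)) = (-10 - 2*U)*(3 + 2*U))
k(3)*4694 = (-30 - 26*3 - 4*3**2)*4694 = (-30 - 78 - 4*9)*4694 = (-30 - 78 - 36)*4694 = -144*4694 = -675936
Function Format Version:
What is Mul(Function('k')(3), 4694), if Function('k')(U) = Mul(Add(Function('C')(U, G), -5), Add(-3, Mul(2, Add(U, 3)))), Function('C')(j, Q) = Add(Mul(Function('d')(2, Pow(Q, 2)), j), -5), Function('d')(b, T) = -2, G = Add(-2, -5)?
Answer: -675936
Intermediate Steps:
G = -7
Function('C')(j, Q) = Add(-5, Mul(-2, j)) (Function('C')(j, Q) = Add(Mul(-2, j), -5) = Add(-5, Mul(-2, j)))
Function('k')(U) = Mul(Add(-10, Mul(-2, U)), Add(3, Mul(2, U))) (Function('k')(U) = Mul(Add(Add(-5, Mul(-2, U)), -5), Add(-3, Mul(2, Add(U, 3)))) = Mul(Add(-10, Mul(-2, U)), Add(-3, Mul(2, Add(3, U)))) = Mul(Add(-10, Mul(-2, U)), Add(-3, Add(6, Mul(2, U)))) = Mul(Add(-10, Mul(-2, U)), Add(3, Mul(2, U))))
Mul(Function('k')(3), 4694) = Mul(Add(-30, Mul(-26, 3), Mul(-4, Pow(3, 2))), 4694) = Mul(Add(-30, -78, Mul(-4, 9)), 4694) = Mul(Add(-30, -78, -36), 4694) = Mul(-144, 4694) = -675936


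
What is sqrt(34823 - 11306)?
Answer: 3*sqrt(2613) ≈ 153.35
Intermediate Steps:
sqrt(34823 - 11306) = sqrt(23517) = 3*sqrt(2613)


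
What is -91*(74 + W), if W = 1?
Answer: -6825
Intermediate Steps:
-91*(74 + W) = -91*(74 + 1) = -91*75 = -6825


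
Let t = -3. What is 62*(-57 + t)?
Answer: -3720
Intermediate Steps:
62*(-57 + t) = 62*(-57 - 3) = 62*(-60) = -3720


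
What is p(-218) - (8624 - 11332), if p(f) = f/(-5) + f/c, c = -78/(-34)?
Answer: 518032/195 ≈ 2656.6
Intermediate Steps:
c = 39/17 (c = -78*(-1/34) = 39/17 ≈ 2.2941)
p(f) = 46*f/195 (p(f) = f/(-5) + f/(39/17) = f*(-1/5) + f*(17/39) = -f/5 + 17*f/39 = 46*f/195)
p(-218) - (8624 - 11332) = (46/195)*(-218) - (8624 - 11332) = -10028/195 - 1*(-2708) = -10028/195 + 2708 = 518032/195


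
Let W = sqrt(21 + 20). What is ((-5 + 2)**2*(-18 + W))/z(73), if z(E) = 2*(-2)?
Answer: 81/2 - 9*sqrt(41)/4 ≈ 26.093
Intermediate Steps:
W = sqrt(41) ≈ 6.4031
z(E) = -4
((-5 + 2)**2*(-18 + W))/z(73) = ((-5 + 2)**2*(-18 + sqrt(41)))/(-4) = ((-3)**2*(-18 + sqrt(41)))*(-1/4) = (9*(-18 + sqrt(41)))*(-1/4) = (-162 + 9*sqrt(41))*(-1/4) = 81/2 - 9*sqrt(41)/4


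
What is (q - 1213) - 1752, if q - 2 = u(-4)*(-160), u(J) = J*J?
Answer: -5523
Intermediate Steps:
u(J) = J**2
q = -2558 (q = 2 + (-4)**2*(-160) = 2 + 16*(-160) = 2 - 2560 = -2558)
(q - 1213) - 1752 = (-2558 - 1213) - 1752 = -3771 - 1752 = -5523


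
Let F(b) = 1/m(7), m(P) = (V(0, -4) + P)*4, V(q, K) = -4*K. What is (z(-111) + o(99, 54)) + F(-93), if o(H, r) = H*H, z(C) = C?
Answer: 891481/92 ≈ 9690.0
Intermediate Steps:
o(H, r) = H²
m(P) = 64 + 4*P (m(P) = (-4*(-4) + P)*4 = (16 + P)*4 = 64 + 4*P)
F(b) = 1/92 (F(b) = 1/(64 + 4*7) = 1/(64 + 28) = 1/92)
(z(-111) + o(99, 54)) + F(-93) = (-111 + 99²) + 1/92 = (-111 + 9801) + 1/92 = 9690 + 1/92 = 891481/92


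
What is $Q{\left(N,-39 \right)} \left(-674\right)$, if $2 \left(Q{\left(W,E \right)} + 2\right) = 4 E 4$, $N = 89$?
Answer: $211636$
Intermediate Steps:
$Q{\left(W,E \right)} = -2 + 8 E$ ($Q{\left(W,E \right)} = -2 + \frac{4 E 4}{2} = -2 + \frac{16 E}{2} = -2 + 8 E$)
$Q{\left(N,-39 \right)} \left(-674\right) = \left(-2 + 8 \left(-39\right)\right) \left(-674\right) = \left(-2 - 312\right) \left(-674\right) = \left(-314\right) \left(-674\right) = 211636$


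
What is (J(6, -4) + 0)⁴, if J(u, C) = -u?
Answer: 1296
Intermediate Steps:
(J(6, -4) + 0)⁴ = (-1*6 + 0)⁴ = (-6 + 0)⁴ = (-6)⁴ = 1296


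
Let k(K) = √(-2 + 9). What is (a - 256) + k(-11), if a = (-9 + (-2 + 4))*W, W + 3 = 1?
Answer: -242 + √7 ≈ -239.35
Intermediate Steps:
W = -2 (W = -3 + 1 = -2)
k(K) = √7
a = 14 (a = (-9 + (-2 + 4))*(-2) = (-9 + 2)*(-2) = -7*(-2) = 14)
(a - 256) + k(-11) = (14 - 256) + √7 = -242 + √7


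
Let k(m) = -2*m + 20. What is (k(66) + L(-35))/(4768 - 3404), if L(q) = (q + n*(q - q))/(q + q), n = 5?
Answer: -223/2728 ≈ -0.081745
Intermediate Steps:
k(m) = 20 - 2*m
L(q) = ½ (L(q) = (q + 5*(q - q))/(q + q) = (q + 5*0)/((2*q)) = (q + 0)*(1/(2*q)) = q*(1/(2*q)) = ½)
(k(66) + L(-35))/(4768 - 3404) = ((20 - 2*66) + ½)/(4768 - 3404) = ((20 - 132) + ½)/1364 = (-112 + ½)*(1/1364) = -223/2*1/1364 = -223/2728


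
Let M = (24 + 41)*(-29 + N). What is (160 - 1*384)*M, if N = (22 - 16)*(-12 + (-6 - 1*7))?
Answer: 2606240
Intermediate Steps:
N = -150 (N = 6*(-12 + (-6 - 7)) = 6*(-12 - 13) = 6*(-25) = -150)
M = -11635 (M = (24 + 41)*(-29 - 150) = 65*(-179) = -11635)
(160 - 1*384)*M = (160 - 1*384)*(-11635) = (160 - 384)*(-11635) = -224*(-11635) = 2606240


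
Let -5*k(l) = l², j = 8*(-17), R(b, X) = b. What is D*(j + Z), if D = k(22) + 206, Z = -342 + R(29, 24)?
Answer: -245154/5 ≈ -49031.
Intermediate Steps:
j = -136
k(l) = -l²/5
Z = -313 (Z = -342 + 29 = -313)
D = 546/5 (D = -⅕*22² + 206 = -⅕*484 + 206 = -484/5 + 206 = 546/5 ≈ 109.20)
D*(j + Z) = 546*(-136 - 313)/5 = (546/5)*(-449) = -245154/5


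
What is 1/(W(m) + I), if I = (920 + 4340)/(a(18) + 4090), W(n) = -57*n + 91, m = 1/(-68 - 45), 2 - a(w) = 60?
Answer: 113904/10571315 ≈ 0.010775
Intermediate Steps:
a(w) = -58 (a(w) = 2 - 1*60 = 2 - 60 = -58)
m = -1/113 (m = 1/(-113) = -1/113 ≈ -0.0088496)
W(n) = 91 - 57*n
I = 1315/1008 (I = (920 + 4340)/(-58 + 4090) = 5260/4032 = 5260*(1/4032) = 1315/1008 ≈ 1.3046)
1/(W(m) + I) = 1/((91 - 57*(-1/113)) + 1315/1008) = 1/((91 + 57/113) + 1315/1008) = 1/(10340/113 + 1315/1008) = 1/(10571315/113904) = 113904/10571315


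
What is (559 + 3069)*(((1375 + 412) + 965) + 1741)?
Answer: 16300604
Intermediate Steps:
(559 + 3069)*(((1375 + 412) + 965) + 1741) = 3628*((1787 + 965) + 1741) = 3628*(2752 + 1741) = 3628*4493 = 16300604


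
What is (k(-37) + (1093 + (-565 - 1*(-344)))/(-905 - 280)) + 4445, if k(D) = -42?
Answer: 5216683/1185 ≈ 4402.3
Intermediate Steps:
(k(-37) + (1093 + (-565 - 1*(-344)))/(-905 - 280)) + 4445 = (-42 + (1093 + (-565 - 1*(-344)))/(-905 - 280)) + 4445 = (-42 + (1093 + (-565 + 344))/(-1185)) + 4445 = (-42 + (1093 - 221)*(-1/1185)) + 4445 = (-42 + 872*(-1/1185)) + 4445 = (-42 - 872/1185) + 4445 = -50642/1185 + 4445 = 5216683/1185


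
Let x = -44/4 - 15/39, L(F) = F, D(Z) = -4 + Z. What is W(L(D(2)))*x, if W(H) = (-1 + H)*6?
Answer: 2664/13 ≈ 204.92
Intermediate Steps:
W(H) = -6 + 6*H
x = -148/13 (x = -44*1/4 - 15*1/39 = -11 - 5/13 = -148/13 ≈ -11.385)
W(L(D(2)))*x = (-6 + 6*(-4 + 2))*(-148/13) = (-6 + 6*(-2))*(-148/13) = (-6 - 12)*(-148/13) = -18*(-148/13) = 2664/13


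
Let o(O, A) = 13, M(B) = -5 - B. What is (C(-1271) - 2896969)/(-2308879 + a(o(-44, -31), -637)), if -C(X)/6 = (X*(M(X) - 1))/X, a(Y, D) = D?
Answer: 2904559/2309516 ≈ 1.2576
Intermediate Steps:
C(X) = 36 + 6*X (C(X) = -6*X*((-5 - X) - 1)/X = -6*X*(-6 - X)/X = -6*(-6 - X) = 36 + 6*X)
(C(-1271) - 2896969)/(-2308879 + a(o(-44, -31), -637)) = ((36 + 6*(-1271)) - 2896969)/(-2308879 - 637) = ((36 - 7626) - 2896969)/(-2309516) = (-7590 - 2896969)*(-1/2309516) = -2904559*(-1/2309516) = 2904559/2309516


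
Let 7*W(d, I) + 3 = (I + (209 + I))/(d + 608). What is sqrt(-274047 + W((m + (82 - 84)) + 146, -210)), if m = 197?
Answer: I*sqrt(12093563424397)/6643 ≈ 523.5*I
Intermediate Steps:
W(d, I) = -3/7 + (209 + 2*I)/(7*(608 + d)) (W(d, I) = -3/7 + ((I + (209 + I))/(d + 608))/7 = -3/7 + ((209 + 2*I)/(608 + d))/7 = -3/7 + (209 + 2*I)/(7*(608 + d)))
sqrt(-274047 + W((m + (82 - 84)) + 146, -210)) = sqrt(-274047 + (-1615 - 3*((197 + (82 - 84)) + 146) + 2*(-210))/(7*(608 + ((197 + (82 - 84)) + 146)))) = sqrt(-274047 + (-1615 - 3*((197 - 2) + 146) - 420)/(7*(608 + ((197 - 2) + 146)))) = sqrt(-274047 + (-1615 - 3*(195 + 146) - 420)/(7*(608 + (195 + 146)))) = sqrt(-274047 + (-1615 - 3*341 - 420)/(7*(608 + 341))) = sqrt(-274047 + (1/7)*(-1615 - 1023 - 420)/949) = sqrt(-274047 + (1/7)*(1/949)*(-3058)) = sqrt(-274047 - 3058/6643) = sqrt(-1820497279/6643) = I*sqrt(12093563424397)/6643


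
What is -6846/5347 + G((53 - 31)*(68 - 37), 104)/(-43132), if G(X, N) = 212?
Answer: -74103809/57656701 ≈ -1.2853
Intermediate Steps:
-6846/5347 + G((53 - 31)*(68 - 37), 104)/(-43132) = -6846/5347 + 212/(-43132) = -6846*1/5347 + 212*(-1/43132) = -6846/5347 - 53/10783 = -74103809/57656701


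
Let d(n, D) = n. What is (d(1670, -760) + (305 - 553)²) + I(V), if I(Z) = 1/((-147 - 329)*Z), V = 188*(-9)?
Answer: 50879834209/805392 ≈ 63174.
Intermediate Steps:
V = -1692
I(Z) = -1/(476*Z) (I(Z) = 1/((-476)*Z) = -1/(476*Z))
(d(1670, -760) + (305 - 553)²) + I(V) = (1670 + (305 - 553)²) - 1/476/(-1692) = (1670 + (-248)²) - 1/476*(-1/1692) = (1670 + 61504) + 1/805392 = 63174 + 1/805392 = 50879834209/805392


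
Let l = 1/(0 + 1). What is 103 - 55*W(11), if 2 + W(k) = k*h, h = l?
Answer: -392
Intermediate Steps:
l = 1 (l = 1/1 = 1)
h = 1
W(k) = -2 + k (W(k) = -2 + k*1 = -2 + k)
103 - 55*W(11) = 103 - 55*(-2 + 11) = 103 - 55*9 = 103 - 495 = -392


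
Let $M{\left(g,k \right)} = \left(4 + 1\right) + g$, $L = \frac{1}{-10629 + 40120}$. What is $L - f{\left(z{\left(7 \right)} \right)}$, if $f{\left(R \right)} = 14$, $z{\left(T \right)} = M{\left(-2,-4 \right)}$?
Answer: $- \frac{412873}{29491} \approx -14.0$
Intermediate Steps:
$L = \frac{1}{29491} \approx 3.3909 \cdot 10^{-5}$
$M{\left(g,k \right)} = 5 + g$
$z{\left(T \right)} = 3$ ($z{\left(T \right)} = 5 - 2 = 3$)
$L - f{\left(z{\left(7 \right)} \right)} = \frac{1}{29491} - 14 = - \frac{412873}{29491}$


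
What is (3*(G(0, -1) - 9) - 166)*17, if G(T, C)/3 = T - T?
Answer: -3281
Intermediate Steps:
G(T, C) = 0 (G(T, C) = 3*(T - T) = 3*0 = 0)
(3*(G(0, -1) - 9) - 166)*17 = (3*(0 - 9) - 166)*17 = (3*(-9) - 166)*17 = (-27 - 166)*17 = -193*17 = -3281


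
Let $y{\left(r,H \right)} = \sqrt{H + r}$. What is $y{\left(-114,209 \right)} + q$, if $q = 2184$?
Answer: $2184 + \sqrt{95} \approx 2193.7$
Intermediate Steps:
$y{\left(-114,209 \right)} + q = \sqrt{209 - 114} + 2184 = \sqrt{95} + 2184 = 2184 + \sqrt{95}$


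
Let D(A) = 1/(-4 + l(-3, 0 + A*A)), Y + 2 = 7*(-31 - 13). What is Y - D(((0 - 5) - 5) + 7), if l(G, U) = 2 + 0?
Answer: -619/2 ≈ -309.50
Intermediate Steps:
l(G, U) = 2
Y = -310 (Y = -2 + 7*(-31 - 13) = -2 + 7*(-44) = -2 - 308 = -310)
D(A) = -½ (D(A) = 1/(-4 + 2) = 1/(-2) = -½)
Y - D(((0 - 5) - 5) + 7) = -310 - 1*(-½) = -310 + ½ = -619/2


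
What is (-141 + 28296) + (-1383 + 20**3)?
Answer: 34772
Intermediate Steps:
(-141 + 28296) + (-1383 + 20**3) = 28155 + (-1383 + 8000) = 28155 + 6617 = 34772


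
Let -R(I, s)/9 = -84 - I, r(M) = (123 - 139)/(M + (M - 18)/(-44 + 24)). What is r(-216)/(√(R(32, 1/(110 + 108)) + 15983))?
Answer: 160*√17027/34786161 ≈ 0.00060018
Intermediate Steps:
r(M) = -16/(9/10 + 19*M/20) (r(M) = -16/(M + (-18 + M)/(-20)) = -16/(M + (-18 + M)*(-1/20)) = -16/(M + (9/10 - M/20)) = -16/(9/10 + 19*M/20))
R(I, s) = 756 + 9*I (R(I, s) = -9*(-84 - I) = 756 + 9*I)
r(-216)/(√(R(32, 1/(110 + 108)) + 15983)) = (-320/(18 + 19*(-216)))/(√((756 + 9*32) + 15983)) = (-320/(18 - 4104))/(√((756 + 288) + 15983)) = (-320/(-4086))/(√(1044 + 15983)) = (-320*(-1/4086))/(√17027) = 160*(√17027/17027)/2043 = 160*√17027/34786161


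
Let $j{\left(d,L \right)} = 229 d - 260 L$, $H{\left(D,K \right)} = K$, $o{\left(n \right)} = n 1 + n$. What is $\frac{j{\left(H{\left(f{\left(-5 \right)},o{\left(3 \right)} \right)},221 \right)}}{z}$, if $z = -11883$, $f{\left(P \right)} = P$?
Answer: $\frac{56086}{11883} \approx 4.7198$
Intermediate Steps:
$o{\left(n \right)} = 2 n$ ($o{\left(n \right)} = n + n = 2 n$)
$j{\left(d,L \right)} = - 260 L + 229 d$
$\frac{j{\left(H{\left(f{\left(-5 \right)},o{\left(3 \right)} \right)},221 \right)}}{z} = \frac{\left(-260\right) 221 + 229 \cdot 2 \cdot 3}{-11883} = \left(-57460 + 229 \cdot 6\right) \left(- \frac{1}{11883}\right) = \left(-57460 + 1374\right) \left(- \frac{1}{11883}\right) = \left(-56086\right) \left(- \frac{1}{11883}\right) = \frac{56086}{11883}$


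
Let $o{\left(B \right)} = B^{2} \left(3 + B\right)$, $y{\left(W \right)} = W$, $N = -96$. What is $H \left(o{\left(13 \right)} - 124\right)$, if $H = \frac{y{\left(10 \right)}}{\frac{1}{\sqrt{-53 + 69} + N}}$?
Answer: $-2373600$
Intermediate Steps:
$H = -920$ ($H = \frac{10}{\frac{1}{\sqrt{-53 + 69} - 96}} = \frac{10}{\frac{1}{\sqrt{16} - 96}} = \frac{10}{\frac{1}{4 - 96}} = \frac{10}{\frac{1}{-92}} = \frac{10}{- \frac{1}{92}} = 10 \left(-92\right) = -920$)
$H \left(o{\left(13 \right)} - 124\right) = - 920 \left(13^{2} \left(3 + 13\right) - 124\right) = - 920 \left(169 \cdot 16 - 124\right) = - 920 \left(2704 - 124\right) = \left(-920\right) 2580 = -2373600$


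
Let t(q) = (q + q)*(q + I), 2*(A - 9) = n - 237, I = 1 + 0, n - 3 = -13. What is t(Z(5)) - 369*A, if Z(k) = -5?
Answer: 84581/2 ≈ 42291.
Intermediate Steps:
n = -10 (n = 3 - 13 = -10)
I = 1
A = -229/2 (A = 9 + (-10 - 237)/2 = 9 + (1/2)*(-247) = 9 - 247/2 = -229/2 ≈ -114.50)
t(q) = 2*q*(1 + q) (t(q) = (q + q)*(q + 1) = (2*q)*(1 + q) = 2*q*(1 + q))
t(Z(5)) - 369*A = 2*(-5)*(1 - 5) - 369*(-229/2) = 2*(-5)*(-4) + 84501/2 = 40 + 84501/2 = 84581/2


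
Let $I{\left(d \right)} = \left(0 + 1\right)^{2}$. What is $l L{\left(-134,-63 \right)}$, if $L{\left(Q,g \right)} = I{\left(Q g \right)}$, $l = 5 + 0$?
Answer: $5$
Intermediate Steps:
$I{\left(d \right)} = 1$ ($I{\left(d \right)} = 1^{2} = 1$)
$l = 5$
$L{\left(Q,g \right)} = 1$
$l L{\left(-134,-63 \right)} = 5 \cdot 1 = 5$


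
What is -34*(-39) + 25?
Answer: 1351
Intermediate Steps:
-34*(-39) + 25 = 1326 + 25 = 1351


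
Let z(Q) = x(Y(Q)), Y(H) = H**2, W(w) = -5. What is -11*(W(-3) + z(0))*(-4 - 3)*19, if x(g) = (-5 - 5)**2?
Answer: 138985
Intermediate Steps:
x(g) = 100 (x(g) = (-10)**2 = 100)
z(Q) = 100
-11*(W(-3) + z(0))*(-4 - 3)*19 = -11*(-5 + 100)*(-4 - 3)*19 = -1045*(-7)*19 = -11*(-665)*19 = 7315*19 = 138985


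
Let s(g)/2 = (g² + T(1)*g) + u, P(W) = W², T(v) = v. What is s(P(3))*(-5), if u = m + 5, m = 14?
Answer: -1090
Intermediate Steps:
u = 19 (u = 14 + 5 = 19)
s(g) = 38 + 2*g + 2*g² (s(g) = 2*((g² + 1*g) + 19) = 2*((g² + g) + 19) = 2*((g + g²) + 19) = 2*(19 + g + g²) = 38 + 2*g + 2*g²)
s(P(3))*(-5) = (38 + 2*3² + 2*(3²)²)*(-5) = (38 + 2*9 + 2*9²)*(-5) = (38 + 18 + 2*81)*(-5) = (38 + 18 + 162)*(-5) = 218*(-5) = -1090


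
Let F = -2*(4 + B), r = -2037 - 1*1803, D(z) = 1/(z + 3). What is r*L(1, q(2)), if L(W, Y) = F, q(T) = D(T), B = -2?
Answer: 15360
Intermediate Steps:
D(z) = 1/(3 + z)
q(T) = 1/(3 + T)
r = -3840 (r = -2037 - 1803 = -3840)
F = -4 (F = -2*(4 - 2) = -2*2 = -4)
L(W, Y) = -4
r*L(1, q(2)) = -3840*(-4) = 15360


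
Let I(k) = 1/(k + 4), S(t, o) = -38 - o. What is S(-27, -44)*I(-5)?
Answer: -6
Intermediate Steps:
I(k) = 1/(4 + k)
S(-27, -44)*I(-5) = (-38 - 1*(-44))/(4 - 5) = (-38 + 44)/(-1) = 6*(-1) = -6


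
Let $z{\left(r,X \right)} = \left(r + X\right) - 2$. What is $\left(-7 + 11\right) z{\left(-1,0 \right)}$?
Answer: $-12$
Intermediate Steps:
$z{\left(r,X \right)} = -2 + X + r$ ($z{\left(r,X \right)} = \left(X + r\right) - 2 = -2 + X + r$)
$\left(-7 + 11\right) z{\left(-1,0 \right)} = \left(-7 + 11\right) \left(-2 + 0 - 1\right) = 4 \left(-3\right) = -12$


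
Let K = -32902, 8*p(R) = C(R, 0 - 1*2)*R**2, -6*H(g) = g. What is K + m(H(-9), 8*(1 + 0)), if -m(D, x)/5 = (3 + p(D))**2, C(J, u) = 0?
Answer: -32947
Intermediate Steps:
H(g) = -g/6
p(R) = 0 (p(R) = (0*R**2)/8 = (1/8)*0 = 0)
m(D, x) = -45 (m(D, x) = -5*(3 + 0)**2 = -5*3**2 = -5*9 = -45)
K + m(H(-9), 8*(1 + 0)) = -32902 - 45 = -32947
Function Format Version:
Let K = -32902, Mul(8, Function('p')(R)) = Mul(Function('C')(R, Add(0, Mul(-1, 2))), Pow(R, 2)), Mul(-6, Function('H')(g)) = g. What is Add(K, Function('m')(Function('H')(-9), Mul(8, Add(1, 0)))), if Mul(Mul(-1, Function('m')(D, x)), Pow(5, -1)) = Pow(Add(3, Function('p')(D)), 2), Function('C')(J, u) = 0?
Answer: -32947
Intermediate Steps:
Function('H')(g) = Mul(Rational(-1, 6), g)
Function('p')(R) = 0 (Function('p')(R) = Mul(Rational(1, 8), Mul(0, Pow(R, 2))) = Mul(Rational(1, 8), 0) = 0)
Function('m')(D, x) = -45 (Function('m')(D, x) = Mul(-5, Pow(Add(3, 0), 2)) = Mul(-5, Pow(3, 2)) = Mul(-5, 9) = -45)
Add(K, Function('m')(Function('H')(-9), Mul(8, Add(1, 0)))) = Add(-32902, -45) = -32947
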